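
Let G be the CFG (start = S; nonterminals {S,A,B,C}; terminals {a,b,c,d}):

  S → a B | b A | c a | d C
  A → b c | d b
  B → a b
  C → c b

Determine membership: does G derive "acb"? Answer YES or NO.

Convert to CNF:
  S -> T0 A | T1 T3 | T2 C | T3 B
  A -> T0 T1 | T2 T0
  B -> T3 T0
  C -> T1 T0
  T0 -> b
  T1 -> c
  T2 -> d
  T3 -> a

CYK fill:
  [0..0]={T3}  "a"  orig:{}
  [1..1]={T1}  "c"  orig:{}
  [2..2]={T0}  "b"  orig:{}
  [0..1]=∅  "ac"
  [1..2]={C}  "cb"
  [0..2]=∅  "acb"

S ∉ T[0,2] ⇒ NO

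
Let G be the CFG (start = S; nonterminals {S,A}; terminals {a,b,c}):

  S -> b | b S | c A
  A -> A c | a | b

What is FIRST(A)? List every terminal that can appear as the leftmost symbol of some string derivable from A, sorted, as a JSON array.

FIRST iteration:
round 1:
  A via A→a: +{a}
  A via A→b: +{b}
  S via S→b: +{b}
  S via S→c A: +{c}
  FIRST(S)={b,c}  FIRST(A)={a,b}
round 2: — fixpoint
  FIRST(S)={b,c}  FIRST(A)={a,b}

FIRST(A) = ["a", "b"]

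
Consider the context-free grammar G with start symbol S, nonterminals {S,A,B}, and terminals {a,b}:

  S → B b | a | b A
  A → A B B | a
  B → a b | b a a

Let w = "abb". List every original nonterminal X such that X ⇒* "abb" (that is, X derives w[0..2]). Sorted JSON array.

CNF form of G:
  S -> B T1 | T1 A | a
  A -> A X2 | a
  B -> T0 T1 | T1 X3
  T0 -> a
  T1 -> b
  X2 -> B B
  X3 -> T0 T0

Fill CYK table bottom-up (cells [i..j] with 0 ≤ i ≤ j ≤ 2 only):
  [0..0]={A,S,T0}  "a"  orig:{A,S}
  [1..1]={T1}  "b"  orig:{}
  [2..2]={T1}  "b"  orig:{}
  [0..1]={B}  "ab"
  [1..2]=∅  "bb"
  [0..2]={S}  "abb"

Original NTs in T[0,2] deriving "abb": ["S"]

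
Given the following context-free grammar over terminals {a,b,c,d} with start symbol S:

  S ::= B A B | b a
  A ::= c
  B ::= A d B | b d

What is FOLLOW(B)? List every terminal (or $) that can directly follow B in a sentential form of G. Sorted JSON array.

FIRST sets, iterate to fixpoint:
pass 1:
  A via A→c: +{c}
  B via B→A d B: +{c}
  B via B→b d: +{b}
  S via S→B A B: +{b,c}
  FIRST[S]={b,c}  FIRST[A]={c}  FIRST[B]={b,c}
pass 2: — fixpoint
  FIRST[S]={b,c}  FIRST[A]={c}  FIRST[B]={b,c}

Compute FOLLOW by fixpoint:
seed FOLLOW(S) with $
iter 1:
  B→A d B: FOLLOW(A) ⊇ FIRST(d) = {d}; new: +{d}
  S→B A B: FOLLOW(B) ⊇ FIRST(A) = {c}; new: +{c}
  S→B A B: FOLLOW(A) ⊇ FIRST(B) = {b,c}; new: +{b,c}
  S→B A B: FOLLOW(B) ⊇ FOLLOW(S) ⊇ {$}; new: +{$}
  S: {$}  A: {b,c,d}  B: {$,c}
iter 2: — fixpoint
  S: {$}  A: {b,c,d}  B: {$,c}

FOLLOW(B) = ["$", "c"]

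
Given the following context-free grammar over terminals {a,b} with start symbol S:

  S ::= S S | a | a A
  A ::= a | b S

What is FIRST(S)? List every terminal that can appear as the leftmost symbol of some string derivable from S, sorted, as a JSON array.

FIRST iteration:
[1]
  A via A→a: +{a}
  A via A→b S: +{b}
  S via S→a: +{a}
  FIRST(S)={a}  FIRST(A)={a,b}
[2] (no change)
  FIRST(S)={a}  FIRST(A)={a,b}

FIRST(S) = ["a"]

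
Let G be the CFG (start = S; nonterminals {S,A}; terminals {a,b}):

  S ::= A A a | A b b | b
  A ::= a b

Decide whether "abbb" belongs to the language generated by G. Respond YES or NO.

Convert to CNF:
  S -> A X2 | A X3 | b
  A -> T0 T1
  T0 -> a
  T1 -> b
  X2 -> A T0
  X3 -> T1 T1

CYK fill:
  cell(0,0) a: {T0}  orig:{}
  cell(1,1) b: {S,T1}  orig:{S}
  cell(2,2) b: {S,T1}  orig:{S}
  cell(3,3) b: {S,T1}  orig:{S}
  cell(0,1) ab: {A}
  cell(1,2) bb: {X3}  orig:{}
  cell(2,3) bb: {X3}  orig:{}
  cell(0,2) abb: ∅
  cell(1,3) bbb: ∅
  cell(0,3) abbb: {S}

S ∈ T[0,3] ⇒ YES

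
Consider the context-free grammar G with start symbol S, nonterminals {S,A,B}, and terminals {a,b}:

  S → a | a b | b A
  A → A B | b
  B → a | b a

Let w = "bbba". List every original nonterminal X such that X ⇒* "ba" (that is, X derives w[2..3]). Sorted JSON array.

CNF form of G:
  S -> T0 A | T1 T0 | a
  A -> A B | b
  B -> T0 T1 | a
  T0 -> b
  T1 -> a

CYK table (by increasing span) — only the sub-triangle for w[2..3]:
  cell(2,2) b: {A,T0}  orig:{A}
  cell(3,3) a: {B,S,T1}  orig:{B,S}
  cell(2,3) ba: {A,B}

Original NTs in T[2,3] deriving "ba": ["A", "B"]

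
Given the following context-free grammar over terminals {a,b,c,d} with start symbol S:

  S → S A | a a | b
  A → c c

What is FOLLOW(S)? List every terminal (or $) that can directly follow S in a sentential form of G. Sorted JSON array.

FIRST sets, iterate to fixpoint:
pass 1:
  A via A→c c: +{c}
  S via S→a a: +{a}
  S via S→b: +{b}
  FIRST[S]={a,b}  FIRST[A]={c}
pass 2: (no change)
  FIRST[S]={a,b}  FIRST[A]={c}

Compute FOLLOW by fixpoint:
initialize: $ ∈ FOLLOW(S)
[1]
  S→S A: FOLLOW(S) ⊇ FIRST(A) = {c}; new: +{c}
  S→S A: FOLLOW(A) ⊇ FOLLOW(S) ⊇ {$,c}; new: +{$,c}
  FOLLOW[S]={$,c}  FOLLOW[A]={$,c}
[2] — fixpoint
  FOLLOW[S]={$,c}  FOLLOW[A]={$,c}

FOLLOW(S) = ["$", "c"]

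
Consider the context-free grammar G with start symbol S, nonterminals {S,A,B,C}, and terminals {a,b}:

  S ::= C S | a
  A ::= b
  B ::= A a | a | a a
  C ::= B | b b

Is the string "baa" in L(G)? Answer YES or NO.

CNF form of G:
  S -> C S | a
  A -> b
  B -> A T0 | T0 T0 | a
  C -> A T0 | T0 T0 | T1 T1 | a
  T0 -> a
  T1 -> b

CYK table (by increasing span):
  T[0,0] 'b' = {A,T1}  orig:{A}
  T[1,1] 'a' = {B,C,S,T0}  orig:{B,C,S}
  T[2,2] 'a' = {B,C,S,T0}  orig:{B,C,S}
  T[0,1] 'ba' = {B,C}
  T[1,2] 'aa' = {B,C,S}
  T[0,2] 'baa' = {S}

S ∈ T[0,2] ⇒ YES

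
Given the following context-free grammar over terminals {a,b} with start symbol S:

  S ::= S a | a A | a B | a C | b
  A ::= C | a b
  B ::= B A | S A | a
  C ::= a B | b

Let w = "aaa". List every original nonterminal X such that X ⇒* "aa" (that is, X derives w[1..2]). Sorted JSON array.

CNF form of G:
  S -> S T0 | T0 A | T0 B | T0 C | b
  A -> T0 B | T0 T1 | b
  B -> B A | S A | a
  C -> T0 B | b
  T0 -> a
  T1 -> b

Fill CYK table bottom-up, restricted to cells inside w[1..2]:
  cell(1,1) a: {B,T0}  orig:{B}
  cell(2,2) a: {B,T0}  orig:{B}
  cell(1,2) aa: {A,C,S}

Original NTs in T[1,2] deriving "aa": ["A", "C", "S"]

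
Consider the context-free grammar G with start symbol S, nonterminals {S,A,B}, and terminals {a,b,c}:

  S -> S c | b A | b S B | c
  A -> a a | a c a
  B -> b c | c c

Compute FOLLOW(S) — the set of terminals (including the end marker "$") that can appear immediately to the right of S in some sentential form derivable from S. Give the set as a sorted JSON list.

FIRST iteration:
pass 1:
  A via A→a a: +{a}
  B via B→b c: +{b}
  B via B→c c: +{c}
  S via S→b A: +{b}
  S via S→c: +{c}
  FIRST(S)={b,c}  FIRST(A)={a}  FIRST(B)={b,c}
pass 2: — fixpoint
  FIRST(S)={b,c}  FIRST(A)={a}  FIRST(B)={b,c}

FOLLOW sets:
FOLLOW(S) := {$}
iter 1:
  S→S c: FOLLOW(S) ⊇ FIRST(c) = {c}; new: +{c}
  S→b A: FOLLOW(A) ⊇ FOLLOW(S) ⊇ {$,c}; new: +{$,c}
  S→b S B: FOLLOW(S) ⊇ FIRST(B) = {b,c}; new: +{b}
  S→b S B: FOLLOW(B) ⊇ FOLLOW(S) ⊇ {$,b,c}; new: +{$,b,c}
  FOLLOW(S)={$,b,c}  FOLLOW(A)={$,c}  FOLLOW(B)={$,b,c}
iter 2:
  S→b A: FOLLOW(A) ⊇ FOLLOW(S) ⊇ {$,b,c}; new: +{b}
  FOLLOW(S)={$,b,c}  FOLLOW(A)={$,b,c}  FOLLOW(B)={$,b,c}
iter 3: (no change)
  FOLLOW(S)={$,b,c}  FOLLOW(A)={$,b,c}  FOLLOW(B)={$,b,c}

FOLLOW(S) = ["$", "b", "c"]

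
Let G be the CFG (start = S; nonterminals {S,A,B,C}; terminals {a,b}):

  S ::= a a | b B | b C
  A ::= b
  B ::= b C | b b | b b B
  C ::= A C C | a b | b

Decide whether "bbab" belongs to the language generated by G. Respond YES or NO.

Convert to CNF:
  S -> T0 B | T0 C | T1 T1
  A -> b
  B -> T0 C | T0 T0 | T0 X2
  C -> A X3 | T1 T0 | b
  T0 -> b
  T1 -> a
  X2 -> T0 B
  X3 -> C C

CYK table (by increasing span):
  T[0,0] 'b' = {A,C,T0}  orig:{A,C}
  T[1,1] 'b' = {A,C,T0}  orig:{A,C}
  T[2,2] 'a' = {T1}  orig:{}
  T[3,3] 'b' = {A,C,T0}  orig:{A,C}
  T[0,1] 'bb' = {B,S,X3}  orig:{B,S}
  T[1,2] 'ba' = ∅
  T[2,3] 'ab' = {C}
  T[0,2] 'bba' = ∅
  T[1,3] 'bab' = {B,S,X3}  orig:{B,S}
  T[0,3] 'bbab' = {C,S,X2}  orig:{C,S}

S ∈ T[0,3] ⇒ YES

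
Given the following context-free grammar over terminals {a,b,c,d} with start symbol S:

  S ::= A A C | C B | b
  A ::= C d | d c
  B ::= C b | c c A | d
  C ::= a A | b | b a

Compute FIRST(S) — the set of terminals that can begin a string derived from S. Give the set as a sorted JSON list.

Compute FIRST by fixpoint:
pass 1:
  A via A→d c: +{d}
  B via B→c c A: +{c}
  B via B→d: +{d}
  C via C→a A: +{a}
  C via C→b: +{b}
  S via S→A A C: +{d}
  S via S→C B: +{a,b}
  S: {a,b,d}  A: {d}  B: {c,d}  C: {a,b}
pass 2:
  A via A→C d: +{a,b}
  B via B→C b: +{a,b}
  S: {a,b,d}  A: {a,b,d}  B: {a,b,c,d}  C: {a,b}
pass 3: (no change)
  S: {a,b,d}  A: {a,b,d}  B: {a,b,c,d}  C: {a,b}

FIRST(S) = ["a", "b", "d"]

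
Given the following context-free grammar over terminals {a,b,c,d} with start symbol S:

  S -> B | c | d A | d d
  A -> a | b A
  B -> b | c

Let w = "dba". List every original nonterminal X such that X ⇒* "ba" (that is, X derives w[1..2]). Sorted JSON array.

Convert to CNF:
  S -> T1 A | T1 T1 | b | c
  A -> T0 A | a
  B -> b | c
  T0 -> b
  T1 -> d

CYK table (by increasing span) (cells [i..j] with 1 ≤ i ≤ j ≤ 2 only):
  cell(1,1) b: {B,S,T0}  orig:{B,S}
  cell(2,2) a: {A}
  cell(1,2) ba: {A}

Original NTs in T[1,2] deriving "ba": ["A"]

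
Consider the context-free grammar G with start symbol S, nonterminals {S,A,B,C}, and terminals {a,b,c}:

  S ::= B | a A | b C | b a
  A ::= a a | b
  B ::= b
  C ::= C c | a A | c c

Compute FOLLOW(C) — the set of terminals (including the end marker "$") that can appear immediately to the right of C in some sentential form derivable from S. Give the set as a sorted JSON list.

FIRST sets, iterate to fixpoint:
iter 1:
  A via A→a a: +{a}
  A via A→b: +{b}
  B via B→b: +{b}
  C via C→a A: +{a}
  C via C→c c: +{c}
  S via S→B: +{b}
  S via S→a A: +{a}
  FIRST[S]={a,b}  FIRST[A]={a,b}  FIRST[B]={b}  FIRST[C]={a,c}
iter 2: done
  FIRST[S]={a,b}  FIRST[A]={a,b}  FIRST[B]={b}  FIRST[C]={a,c}

Compute FOLLOW by fixpoint:
FOLLOW(S) := {$}
iter 1:
  C→C c: FOLLOW(C) ⊇ FIRST(c) = {c}; new: +{c}
  C→a A: FOLLOW(A) ⊇ FOLLOW(C) ⊇ {c}; new: +{c}
  S→B: FOLLOW(B) ⊇ FOLLOW(S) ⊇ {$}; new: +{$}
  S→a A: FOLLOW(A) ⊇ FOLLOW(S) ⊇ {$}; new: +{$}
  S→b C: FOLLOW(C) ⊇ FOLLOW(S) ⊇ {$}; new: +{$}
  FOLLOW(S)={$}  FOLLOW(A)={$,c}  FOLLOW(B)={$}  FOLLOW(C)={$,c}
iter 2: — fixpoint
  FOLLOW(S)={$}  FOLLOW(A)={$,c}  FOLLOW(B)={$}  FOLLOW(C)={$,c}

FOLLOW(C) = ["$", "c"]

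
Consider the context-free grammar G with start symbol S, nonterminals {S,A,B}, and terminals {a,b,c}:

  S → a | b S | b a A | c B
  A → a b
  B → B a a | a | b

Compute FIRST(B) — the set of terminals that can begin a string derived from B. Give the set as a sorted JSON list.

FIRST sets, iterate to fixpoint:
round 1:
  A via A→a b: +{a}
  B via B→a: +{a}
  B via B→b: +{b}
  S via S→a: +{a}
  S via S→b S: +{b}
  S via S→c B: +{c}
  S: {a,b,c}  A: {a}  B: {a,b}
round 2: done
  S: {a,b,c}  A: {a}  B: {a,b}

FIRST(B) = ["a", "b"]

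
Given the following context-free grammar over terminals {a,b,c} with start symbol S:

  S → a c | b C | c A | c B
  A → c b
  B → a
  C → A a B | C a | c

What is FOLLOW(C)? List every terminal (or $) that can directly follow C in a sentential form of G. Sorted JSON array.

FIRST iteration:
[1]
  A via A→c b: +{c}
  B via B→a: +{a}
  C via C→A a B: +{c}
  S via S→a c: +{a}
  S via S→b C: +{b}
  S via S→c A: +{c}
  S: {a,b,c}  A: {c}  B: {a}  C: {c}
[2] — fixpoint
  S: {a,b,c}  A: {c}  B: {a}  C: {c}

FOLLOW iteration:
FOLLOW(S) := {$}
[1]
  C→A a B: FOLLOW(A) ⊇ FIRST(a) = {a}; new: +{a}
  C→C a: FOLLOW(C) ⊇ FIRST(a) = {a}; new: +{a}
  S→b C: FOLLOW(C) ⊇ FOLLOW(S) ⊇ {$}; new: +{$}
  S→c A: FOLLOW(A) ⊇ FOLLOW(S) ⊇ {$}; new: +{$}
  S→c B: FOLLOW(B) ⊇ FOLLOW(S) ⊇ {$}; new: +{$}
  FOLLOW[S]={$}  FOLLOW[A]={$,a}  FOLLOW[B]={$}  FOLLOW[C]={$,a}
[2]
  C→A a B: FOLLOW(B) ⊇ FOLLOW(C) ⊇ {$,a}; new: +{a}
  FOLLOW[S]={$}  FOLLOW[A]={$,a}  FOLLOW[B]={$,a}  FOLLOW[C]={$,a}
[3] — fixpoint
  FOLLOW[S]={$}  FOLLOW[A]={$,a}  FOLLOW[B]={$,a}  FOLLOW[C]={$,a}

FOLLOW(C) = ["$", "a"]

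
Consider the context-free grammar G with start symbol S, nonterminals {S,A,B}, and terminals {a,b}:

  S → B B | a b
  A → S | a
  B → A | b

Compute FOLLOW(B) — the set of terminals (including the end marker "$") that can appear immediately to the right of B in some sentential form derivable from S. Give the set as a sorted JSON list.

FIRST iteration:
pass 1:
  A via A→a: +{a}
  B via B→A: +{a}
  B via B→b: +{b}
  S via S→B B: +{a,b}
  S: {a,b}  A: {a}  B: {a,b}
pass 2:
  A via A→S: +{b}
  S: {a,b}  A: {a,b}  B: {a,b}
pass 3: (stable)
  S: {a,b}  A: {a,b}  B: {a,b}

Compute FOLLOW by fixpoint:
seed FOLLOW(S) with $
iter 1:
  S→B B: FOLLOW(B) ⊇ FIRST(B) = {a,b}; new: +{a,b}
  S→B B: FOLLOW(B) ⊇ FOLLOW(S) ⊇ {$}; new: +{$}
  FOLLOW(S)={$}  FOLLOW(A)={}  FOLLOW(B)={$,a,b}
iter 2:
  B→A: FOLLOW(A) ⊇ FOLLOW(B) ⊇ {$,a,b}; new: +{$,a,b}
  FOLLOW(S)={$}  FOLLOW(A)={$,a,b}  FOLLOW(B)={$,a,b}
iter 3:
  A→S: FOLLOW(S) ⊇ FOLLOW(A) ⊇ {$,a,b}; new: +{a,b}
  FOLLOW(S)={$,a,b}  FOLLOW(A)={$,a,b}  FOLLOW(B)={$,a,b}
iter 4: (stable)
  FOLLOW(S)={$,a,b}  FOLLOW(A)={$,a,b}  FOLLOW(B)={$,a,b}

FOLLOW(B) = ["$", "a", "b"]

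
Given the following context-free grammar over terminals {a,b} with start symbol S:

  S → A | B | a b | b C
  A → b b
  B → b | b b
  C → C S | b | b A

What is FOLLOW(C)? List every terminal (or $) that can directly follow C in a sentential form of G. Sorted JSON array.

FIRST sets, iterate to fixpoint:
round 1:
  A via A→b b: +{b}
  B via B→b: +{b}
  C via C→b: +{b}
  S via S→A: +{b}
  S via S→a b: +{a}
  FIRST(S)={a,b}  FIRST(A)={b}  FIRST(B)={b}  FIRST(C)={b}
round 2: (stable)
  FIRST(S)={a,b}  FIRST(A)={b}  FIRST(B)={b}  FIRST(C)={b}

FOLLOW sets:
initialize: $ ∈ FOLLOW(S)
iter 1:
  C→C S: FOLLOW(C) ⊇ FIRST(S) = {a,b}; new: +{a,b}
  C→C S: FOLLOW(S) ⊇ FOLLOW(C) ⊇ {a,b}; new: +{a,b}
  C→b A: FOLLOW(A) ⊇ FOLLOW(C) ⊇ {a,b}; new: +{a,b}
  S→A: FOLLOW(A) ⊇ FOLLOW(S) ⊇ {$,a,b}; new: +{$}
  S→B: FOLLOW(B) ⊇ FOLLOW(S) ⊇ {$,a,b}; new: +{$,a,b}
  S→b C: FOLLOW(C) ⊇ FOLLOW(S) ⊇ {$,a,b}; new: +{$}
  S: {$,a,b}  A: {$,a,b}  B: {$,a,b}  C: {$,a,b}
iter 2: (stable)
  S: {$,a,b}  A: {$,a,b}  B: {$,a,b}  C: {$,a,b}

FOLLOW(C) = ["$", "a", "b"]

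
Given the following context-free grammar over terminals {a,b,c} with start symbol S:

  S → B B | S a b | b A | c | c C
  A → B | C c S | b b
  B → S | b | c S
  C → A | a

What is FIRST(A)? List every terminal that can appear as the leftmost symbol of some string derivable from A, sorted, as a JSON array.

FIRST iteration:
[1]
  A via A→b b: +{b}
  B via B→b: +{b}
  B via B→c S: +{c}
  C via C→A: +{b}
  C via C→a: +{a}
  S via S→B B: +{b,c}
  FIRST[S]={b,c}  FIRST[A]={b}  FIRST[B]={b,c}  FIRST[C]={a,b}
[2]
  A via A→B: +{c}
  A via A→C c S: +{a}
  C via C→A: +{c}
  FIRST[S]={b,c}  FIRST[A]={a,b,c}  FIRST[B]={b,c}  FIRST[C]={a,b,c}
[3] (no change)
  FIRST[S]={b,c}  FIRST[A]={a,b,c}  FIRST[B]={b,c}  FIRST[C]={a,b,c}

FIRST(A) = ["a", "b", "c"]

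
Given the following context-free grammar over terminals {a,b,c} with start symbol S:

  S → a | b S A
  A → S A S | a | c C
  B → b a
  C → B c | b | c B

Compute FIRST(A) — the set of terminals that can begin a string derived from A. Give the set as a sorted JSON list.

FIRST sets, iterate to fixpoint:
pass 1:
  A via A→a: +{a}
  A via A→c C: +{c}
  B via B→b a: +{b}
  C via C→B c: +{b}
  C via C→c B: +{c}
  S via S→a: +{a}
  S via S→b S A: +{b}
  FIRST[S]={a,b}  FIRST[A]={a,c}  FIRST[B]={b}  FIRST[C]={b,c}
pass 2:
  A via A→S A S: +{b}
  FIRST[S]={a,b}  FIRST[A]={a,b,c}  FIRST[B]={b}  FIRST[C]={b,c}
pass 3: — fixpoint
  FIRST[S]={a,b}  FIRST[A]={a,b,c}  FIRST[B]={b}  FIRST[C]={b,c}

FIRST(A) = ["a", "b", "c"]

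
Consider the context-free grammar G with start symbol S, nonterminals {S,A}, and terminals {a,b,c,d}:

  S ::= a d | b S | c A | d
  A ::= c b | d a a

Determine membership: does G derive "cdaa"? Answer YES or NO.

Convert to CNF:
  S -> T0 A | T1 S | T3 T2 | d
  A -> T0 T1 | T2 X4
  T0 -> c
  T1 -> b
  T2 -> d
  T3 -> a
  X4 -> T3 T3

CYK table (by increasing span):
  [0..0]={T0}  "c"  orig:{}
  [1..1]={S,T2}  "d"  orig:{S}
  [2..2]={T3}  "a"  orig:{}
  [3..3]={T3}  "a"  orig:{}
  [0..1]=∅  "cd"
  [1..2]=∅  "da"
  [2..3]={X4}  "aa"  orig:{}
  [0..2]=∅  "cda"
  [1..3]={A}  "daa"
  [0..3]={S}  "cdaa"

S ∈ T[0,3] ⇒ YES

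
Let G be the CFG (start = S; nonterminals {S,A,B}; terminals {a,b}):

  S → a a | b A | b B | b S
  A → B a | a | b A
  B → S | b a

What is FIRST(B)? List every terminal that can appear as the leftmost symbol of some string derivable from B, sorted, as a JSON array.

FIRST sets, iterate to fixpoint:
pass 1:
  A via A→a: +{a}
  A via A→b A: +{b}
  B via B→b a: +{b}
  S via S→a a: +{a}
  S via S→b A: +{b}
  FIRST(S)={a,b}  FIRST(A)={a,b}  FIRST(B)={b}
pass 2:
  B via B→S: +{a}
  FIRST(S)={a,b}  FIRST(A)={a,b}  FIRST(B)={a,b}
pass 3: — fixpoint
  FIRST(S)={a,b}  FIRST(A)={a,b}  FIRST(B)={a,b}

FIRST(B) = ["a", "b"]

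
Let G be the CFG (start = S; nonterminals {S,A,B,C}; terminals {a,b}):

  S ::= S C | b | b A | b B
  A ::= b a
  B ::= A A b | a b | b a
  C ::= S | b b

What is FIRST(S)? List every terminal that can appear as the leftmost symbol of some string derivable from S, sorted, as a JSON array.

FIRST sets, iterate to fixpoint:
[1]
  A via A→b a: +{b}
  B via B→A A b: +{b}
  B via B→a b: +{a}
  C via C→b b: +{b}
  S via S→b: +{b}
  S: {b}  A: {b}  B: {a,b}  C: {b}
[2] (no change)
  S: {b}  A: {b}  B: {a,b}  C: {b}

FIRST(S) = ["b"]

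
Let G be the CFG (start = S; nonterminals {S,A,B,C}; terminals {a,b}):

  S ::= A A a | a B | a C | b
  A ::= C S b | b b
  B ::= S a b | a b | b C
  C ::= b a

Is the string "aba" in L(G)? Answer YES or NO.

Convert to CNF:
  S -> A X4 | T1 B | T1 C | b
  A -> C X2 | T0 T0
  B -> S X3 | T0 C | T1 T0
  C -> T0 T1
  T0 -> b
  T1 -> a
  X2 -> S T0
  X3 -> T1 T0
  X4 -> A T1

Fill CYK table bottom-up:
  cell(0,0) a: {T1}  orig:{}
  cell(1,1) b: {S,T0}  orig:{S}
  cell(2,2) a: {T1}  orig:{}
  cell(0,1) ab: {B,X3}  orig:{B}
  cell(1,2) ba: {C}
  cell(0,2) aba: {S}

S ∈ T[0,2] ⇒ YES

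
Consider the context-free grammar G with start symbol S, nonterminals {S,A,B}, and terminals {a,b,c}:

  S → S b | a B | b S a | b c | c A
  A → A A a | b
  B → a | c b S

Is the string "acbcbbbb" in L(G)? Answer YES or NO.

Convert to CNF:
  S -> S T2 | T0 B | T1 A | T2 T1 | T2 X5
  A -> A X3 | b
  B -> T1 X4 | a
  T0 -> a
  T1 -> c
  T2 -> b
  X3 -> A T0
  X4 -> T2 S
  X5 -> S T0

Fill CYK table bottom-up:
  [0..0]={B,T0}  "a"  orig:{B}
  [1..1]={T1}  "c"  orig:{}
  [2..2]={A,T2}  "b"  orig:{A}
  [3..3]={T1}  "c"  orig:{}
  [4..4]={A,T2}  "b"  orig:{A}
  [5..5]={A,T2}  "b"  orig:{A}
  [6..6]={A,T2}  "b"  orig:{A}
  [7..7]={A,T2}  "b"  orig:{A}
  [0..1]=∅  "ac"
  [1..2]={S}  "cb"
  [2..3]={S}  "bc"
  [3..4]={S}  "cb"
  [4..5]=∅  "bb"
  [5..6]=∅  "bb"
  [6..7]=∅  "bb"
  [0..2]=∅  "acb"
  [1..3]=∅  "cbc"
  [2..4]={S,X4}  "bcb"  orig:{S}
  [3..5]={S}  "cbb"
  [4..6]=∅  "bbb"
  [5..7]=∅  "bbb"
  [0..3]=∅  "acbc"
  [1..4]={B}  "cbcb"
  [2..5]={S,X4}  "bcbb"  orig:{S}
  [3..6]={S}  "cbbb"
  [4..7]=∅  "bbbb"
  [0..4]={S}  "acbcb"
  [1..5]={B}  "cbcbb"
  [2..6]={S,X4}  "bcbbb"  orig:{S}
  [3..7]={S}  "cbbbb"
  [0..5]={S}  "acbcbb"
  [1..6]={B}  "cbcbbb"
  [2..7]={S,X4}  "bcbbbb"  orig:{S}
  [0..6]={S}  "acbcbbb"
  [1..7]={B}  "cbcbbbb"
  [0..7]={S}  "acbcbbbb"

S ∈ T[0,7] ⇒ YES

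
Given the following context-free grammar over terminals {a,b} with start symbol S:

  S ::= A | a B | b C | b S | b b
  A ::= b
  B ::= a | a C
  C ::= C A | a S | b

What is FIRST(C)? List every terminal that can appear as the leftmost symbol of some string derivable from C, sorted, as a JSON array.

Compute FIRST by fixpoint:
iter 1:
  A via A→b: +{b}
  B via B→a: +{a}
  C via C→a S: +{a}
  C via C→b: +{b}
  S via S→A: +{b}
  S via S→a B: +{a}
  S: {a,b}  A: {b}  B: {a}  C: {a,b}
iter 2: done
  S: {a,b}  A: {b}  B: {a}  C: {a,b}

FIRST(C) = ["a", "b"]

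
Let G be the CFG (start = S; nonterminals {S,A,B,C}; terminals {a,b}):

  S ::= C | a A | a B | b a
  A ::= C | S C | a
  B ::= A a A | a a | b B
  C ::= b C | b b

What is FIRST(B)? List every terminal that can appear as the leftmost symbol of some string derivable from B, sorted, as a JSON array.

FIRST iteration:
[1]
  A via A→a: +{a}
  B via B→A a A: +{a}
  B via B→b B: +{b}
  C via C→b C: +{b}
  S via S→C: +{b}
  S via S→a A: +{a}
  FIRST(S)={a,b}  FIRST(A)={a}  FIRST(B)={a,b}  FIRST(C)={b}
[2]
  A via A→C: +{b}
  FIRST(S)={a,b}  FIRST(A)={a,b}  FIRST(B)={a,b}  FIRST(C)={b}
[3] — fixpoint
  FIRST(S)={a,b}  FIRST(A)={a,b}  FIRST(B)={a,b}  FIRST(C)={b}

FIRST(B) = ["a", "b"]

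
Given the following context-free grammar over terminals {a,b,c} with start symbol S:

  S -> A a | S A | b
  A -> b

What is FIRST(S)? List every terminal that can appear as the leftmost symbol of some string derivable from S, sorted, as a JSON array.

FIRST sets, iterate to fixpoint:
iter 1:
  A via A→b: +{b}
  S via S→A a: +{b}
  FIRST[S]={b}  FIRST[A]={b}
iter 2: (stable)
  FIRST[S]={b}  FIRST[A]={b}

FIRST(S) = ["b"]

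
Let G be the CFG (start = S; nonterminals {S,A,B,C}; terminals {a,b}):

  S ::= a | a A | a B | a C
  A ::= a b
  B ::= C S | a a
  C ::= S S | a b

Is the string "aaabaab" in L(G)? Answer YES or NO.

CNF form of G:
  S -> T0 A | T0 B | T0 C | a
  A -> T0 T1
  B -> C S | T0 T0
  C -> S S | T0 T1
  T0 -> a
  T1 -> b

Fill CYK table bottom-up:
  [0..0]={S,T0}  "a"  orig:{S}
  [1..1]={S,T0}  "a"  orig:{S}
  [2..2]={S,T0}  "a"  orig:{S}
  [3..3]={T1}  "b"  orig:{}
  [4..4]={S,T0}  "a"  orig:{S}
  [5..5]={S,T0}  "a"  orig:{S}
  [6..6]={T1}  "b"  orig:{}
  [0..1]={B,C}  "aa"
  [1..2]={B,C}  "aa"
  [2..3]={A,C}  "ab"
  [3..4]=∅  "ba"
  [4..5]={B,C}  "aa"
  [5..6]={A,C}  "ab"
  [0..2]={B,S}  "aaa"
  [1..3]={S}  "aab"
  [2..4]={B}  "aba"
  [3..5]=∅  "baa"
  [4..6]={S}  "aab"
  [0..3]={C}  "aaab"
  [1..4]={C,S}  "aaba"
  [2..5]=∅  "abaa"
  [3..6]=∅  "baab"
  [0..4]={B,C,S}  "aaaba"
  [1..5]={B,C}  "aabaa"
  [2..6]={B}  "abaab"
  [0..5]={B,C,S}  "aaabaa"
  [1..6]={C,S}  "aabaab"
  [0..6]={B,C,S}  "aaabaab"

S ∈ T[0,6] ⇒ YES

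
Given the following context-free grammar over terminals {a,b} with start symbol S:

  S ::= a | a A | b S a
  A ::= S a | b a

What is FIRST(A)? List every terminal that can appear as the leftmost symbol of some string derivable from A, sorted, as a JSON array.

FIRST iteration:
iter 1:
  A via A→b a: +{b}
  S via S→a: +{a}
  S via S→b S a: +{b}
  S: {a,b}  A: {b}
iter 2:
  A via A→S a: +{a}
  S: {a,b}  A: {a,b}
iter 3: (no change)
  S: {a,b}  A: {a,b}

FIRST(A) = ["a", "b"]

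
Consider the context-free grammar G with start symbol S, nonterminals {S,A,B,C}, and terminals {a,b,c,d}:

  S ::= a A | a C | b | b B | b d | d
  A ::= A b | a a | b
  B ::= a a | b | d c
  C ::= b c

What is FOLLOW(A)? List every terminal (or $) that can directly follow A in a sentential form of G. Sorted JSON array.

FIRST iteration:
[1]
  A via A→a a: +{a}
  A via A→b: +{b}
  B via B→a a: +{a}
  B via B→b: +{b}
  B via B→d c: +{d}
  C via C→b c: +{b}
  S via S→a A: +{a}
  S via S→b: +{b}
  S via S→d: +{d}
  FIRST[S]={a,b,d}  FIRST[A]={a,b}  FIRST[B]={a,b,d}  FIRST[C]={b}
[2] — fixpoint
  FIRST[S]={a,b,d}  FIRST[A]={a,b}  FIRST[B]={a,b,d}  FIRST[C]={b}

FOLLOW iteration:
seed FOLLOW(S) with $
iter 1:
  A→A b: FOLLOW(A) ⊇ FIRST(b) = {b}; new: +{b}
  S→a A: FOLLOW(A) ⊇ FOLLOW(S) ⊇ {$}; new: +{$}
  S→a C: FOLLOW(C) ⊇ FOLLOW(S) ⊇ {$}; new: +{$}
  S→b B: FOLLOW(B) ⊇ FOLLOW(S) ⊇ {$}; new: +{$}
  S: {$}  A: {$,b}  B: {$}  C: {$}
iter 2: done
  S: {$}  A: {$,b}  B: {$}  C: {$}

FOLLOW(A) = ["$", "b"]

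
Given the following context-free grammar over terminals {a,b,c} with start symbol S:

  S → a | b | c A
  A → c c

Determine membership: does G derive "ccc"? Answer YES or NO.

CNF form of G:
  S -> T0 A | a | b
  A -> T0 T0
  T0 -> c

CYK table (by increasing span):
  cell(0,0) c: {T0}  orig:{}
  cell(1,1) c: {T0}  orig:{}
  cell(2,2) c: {T0}  orig:{}
  cell(0,1) cc: {A}
  cell(1,2) cc: {A}
  cell(0,2) ccc: {S}

S ∈ T[0,2] ⇒ YES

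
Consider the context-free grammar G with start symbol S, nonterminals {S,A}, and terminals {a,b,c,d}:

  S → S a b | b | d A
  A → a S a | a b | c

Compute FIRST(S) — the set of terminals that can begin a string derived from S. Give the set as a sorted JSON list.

FIRST iteration:
pass 1:
  A via A→a S a: +{a}
  A via A→c: +{c}
  S via S→b: +{b}
  S via S→d A: +{d}
  FIRST[S]={b,d}  FIRST[A]={a,c}
pass 2: (no change)
  FIRST[S]={b,d}  FIRST[A]={a,c}

FIRST(S) = ["b", "d"]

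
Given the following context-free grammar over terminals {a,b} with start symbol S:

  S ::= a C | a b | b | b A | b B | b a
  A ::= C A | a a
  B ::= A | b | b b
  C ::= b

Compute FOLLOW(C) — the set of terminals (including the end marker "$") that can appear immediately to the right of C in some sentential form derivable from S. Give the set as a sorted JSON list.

FIRST sets, iterate to fixpoint:
[1]
  A via A→a a: +{a}
  B via B→A: +{a}
  B via B→b: +{b}
  C via C→b: +{b}
  S via S→a C: +{a}
  S via S→b: +{b}
  FIRST[S]={a,b}  FIRST[A]={a}  FIRST[B]={a,b}  FIRST[C]={b}
[2]
  A via A→C A: +{b}
  FIRST[S]={a,b}  FIRST[A]={a,b}  FIRST[B]={a,b}  FIRST[C]={b}
[3] — fixpoint
  FIRST[S]={a,b}  FIRST[A]={a,b}  FIRST[B]={a,b}  FIRST[C]={b}

Compute FOLLOW by fixpoint:
FOLLOW(S) := {$}
iter 1:
  A→C A: FOLLOW(C) ⊇ FIRST(A) = {a,b}; new: +{a,b}
  S→a C: FOLLOW(C) ⊇ FOLLOW(S) ⊇ {$}; new: +{$}
  S→b A: FOLLOW(A) ⊇ FOLLOW(S) ⊇ {$}; new: +{$}
  S→b B: FOLLOW(B) ⊇ FOLLOW(S) ⊇ {$}; new: +{$}
  S: {$}  A: {$}  B: {$}  C: {$,a,b}
iter 2: done
  S: {$}  A: {$}  B: {$}  C: {$,a,b}

FOLLOW(C) = ["$", "a", "b"]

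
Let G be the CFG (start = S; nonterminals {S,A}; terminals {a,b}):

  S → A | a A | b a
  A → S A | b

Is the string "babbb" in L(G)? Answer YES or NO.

Convert to CNF:
  S -> S A | T0 A | T1 T0 | b
  A -> S A | b
  T0 -> a
  T1 -> b

Fill CYK table bottom-up:
  [0..0]={A,S,T1}  "b"  orig:{A,S}
  [1..1]={T0}  "a"  orig:{}
  [2..2]={A,S,T1}  "b"  orig:{A,S}
  [3..3]={A,S,T1}  "b"  orig:{A,S}
  [4..4]={A,S,T1}  "b"  orig:{A,S}
  [0..1]={S}  "ba"
  [1..2]={S}  "ab"
  [2..3]={A,S}  "bb"
  [3..4]={A,S}  "bb"
  [0..2]={A,S}  "bab"
  [1..3]={A,S}  "abb"
  [2..4]={A,S}  "bbb"
  [0..3]={A,S}  "babb"
  [1..4]={A,S}  "abbb"
  [0..4]={A,S}  "babbb"

S ∈ T[0,4] ⇒ YES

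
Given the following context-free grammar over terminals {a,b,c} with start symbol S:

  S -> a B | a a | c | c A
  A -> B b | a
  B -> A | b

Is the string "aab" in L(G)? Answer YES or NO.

CNF form of G:
  S -> T1 B | T1 T1 | T2 A | c
  A -> B T0 | a
  B -> B T0 | a | b
  T0 -> b
  T1 -> a
  T2 -> c

CYK table (by increasing span):
  [0..0]={A,B,T1}  "a"  orig:{A,B}
  [1..1]={A,B,T1}  "a"  orig:{A,B}
  [2..2]={B,T0}  "b"  orig:{B}
  [0..1]={S}  "aa"
  [1..2]={A,B,S}  "ab"
  [0..2]={S}  "aab"

S ∈ T[0,2] ⇒ YES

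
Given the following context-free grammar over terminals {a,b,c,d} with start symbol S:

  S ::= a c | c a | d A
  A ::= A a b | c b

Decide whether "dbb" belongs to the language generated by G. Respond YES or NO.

CNF form of G:
  S -> T0 T2 | T2 T0 | T3 A
  A -> A X4 | T2 T1
  T0 -> a
  T1 -> b
  T2 -> c
  T3 -> d
  X4 -> T0 T1

CYK fill:
  T[0,0] 'd' = {T3}  orig:{}
  T[1,1] 'b' = {T1}  orig:{}
  T[2,2] 'b' = {T1}  orig:{}
  T[0,1] 'db' = ∅
  T[1,2] 'bb' = ∅
  T[0,2] 'dbb' = ∅

S ∉ T[0,2] ⇒ NO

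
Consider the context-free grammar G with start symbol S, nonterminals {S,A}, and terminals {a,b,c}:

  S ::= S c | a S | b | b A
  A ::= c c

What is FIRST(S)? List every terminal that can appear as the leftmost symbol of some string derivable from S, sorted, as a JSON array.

Compute FIRST by fixpoint:
round 1:
  A via A→c c: +{c}
  S via S→a S: +{a}
  S via S→b: +{b}
  FIRST[S]={a,b}  FIRST[A]={c}
round 2: — fixpoint
  FIRST[S]={a,b}  FIRST[A]={c}

FIRST(S) = ["a", "b"]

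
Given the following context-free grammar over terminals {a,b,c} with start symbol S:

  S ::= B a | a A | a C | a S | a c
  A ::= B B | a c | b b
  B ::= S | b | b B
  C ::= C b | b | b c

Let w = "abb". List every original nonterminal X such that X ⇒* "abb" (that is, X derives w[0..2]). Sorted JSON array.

Convert to CNF:
  S -> B T0 | T0 A | T0 C | T0 S | T0 T1
  A -> B B | T0 T1 | T2 T2
  B -> B T0 | T0 A | T0 C | T0 S | T0 T1 | T2 B | b
  C -> C T2 | T2 T1 | b
  T0 -> a
  T1 -> c
  T2 -> b

Fill CYK table bottom-up, restricted to cells inside w[0..2]:
  [0..0]={T0}  "a"  orig:{}
  [1..1]={B,C,T2}  "b"  orig:{B,C}
  [2..2]={B,C,T2}  "b"  orig:{B,C}
  [0..1]={B,S}  "ab"
  [1..2]={A,B,C}  "bb"
  [0..2]={A,B,S}  "abb"

Original NTs in T[0,2] deriving "abb": ["A", "B", "S"]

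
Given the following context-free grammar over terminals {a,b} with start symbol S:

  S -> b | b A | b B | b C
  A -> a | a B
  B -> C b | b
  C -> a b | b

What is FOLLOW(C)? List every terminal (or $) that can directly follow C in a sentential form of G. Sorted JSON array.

FIRST iteration:
round 1:
  A via A→a: +{a}
  B via B→b: +{b}
  C via C→a b: +{a}
  C via C→b: +{b}
  S via S→b: +{b}
  S: {b}  A: {a}  B: {b}  C: {a,b}
round 2:
  B via B→C b: +{a}
  S: {b}  A: {a}  B: {a,b}  C: {a,b}
round 3: (stable)
  S: {b}  A: {a}  B: {a,b}  C: {a,b}

FOLLOW iteration:
seed FOLLOW(S) with $
pass 1:
  B→C b: FOLLOW(C) ⊇ FIRST(b) = {b}; new: +{b}
  S→b A: FOLLOW(A) ⊇ FOLLOW(S) ⊇ {$}; new: +{$}
  S→b B: FOLLOW(B) ⊇ FOLLOW(S) ⊇ {$}; new: +{$}
  S→b C: FOLLOW(C) ⊇ FOLLOW(S) ⊇ {$}; new: +{$}
  FOLLOW(S)={$}  FOLLOW(A)={$}  FOLLOW(B)={$}  FOLLOW(C)={$,b}
pass 2: (stable)
  FOLLOW(S)={$}  FOLLOW(A)={$}  FOLLOW(B)={$}  FOLLOW(C)={$,b}

FOLLOW(C) = ["$", "b"]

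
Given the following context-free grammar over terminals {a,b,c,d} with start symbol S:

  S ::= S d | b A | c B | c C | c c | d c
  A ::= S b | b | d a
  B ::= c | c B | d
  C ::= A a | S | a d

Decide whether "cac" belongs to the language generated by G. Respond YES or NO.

CNF form of G:
  S -> S T1 | T0 A | T1 T3 | T3 B | T3 C | T3 T3
  A -> S T0 | T1 T2 | b
  B -> T3 B | c | d
  C -> A T2 | S T1 | T0 A | T1 T3 | T2 T1 | T3 B | T3 C | T3 T3
  T0 -> b
  T1 -> d
  T2 -> a
  T3 -> c

CYK table (by increasing span):
  cell(0,0) c: {B,T3}  orig:{B}
  cell(1,1) a: {T2}  orig:{}
  cell(2,2) c: {B,T3}  orig:{B}
  cell(0,1) ca: ∅
  cell(1,2) ac: ∅
  cell(0,2) cac: ∅

S ∉ T[0,2] ⇒ NO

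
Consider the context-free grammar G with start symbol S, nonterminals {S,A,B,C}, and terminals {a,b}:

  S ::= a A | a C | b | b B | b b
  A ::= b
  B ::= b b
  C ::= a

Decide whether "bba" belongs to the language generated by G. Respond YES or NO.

Convert to CNF:
  S -> T0 B | T0 T0 | T1 A | T1 C | b
  A -> b
  B -> T0 T0
  C -> a
  T0 -> b
  T1 -> a

CYK fill:
  [0..0]={A,S,T0}  "b"  orig:{A,S}
  [1..1]={A,S,T0}  "b"  orig:{A,S}
  [2..2]={C,T1}  "a"  orig:{C}
  [0..1]={B,S}  "bb"
  [1..2]=∅  "ba"
  [0..2]=∅  "bba"

S ∉ T[0,2] ⇒ NO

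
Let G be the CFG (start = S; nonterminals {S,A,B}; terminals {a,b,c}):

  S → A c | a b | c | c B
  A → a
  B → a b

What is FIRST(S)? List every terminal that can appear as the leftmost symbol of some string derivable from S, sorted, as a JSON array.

FIRST sets, iterate to fixpoint:
pass 1:
  A via A→a: +{a}
  B via B→a b: +{a}
  S via S→A c: +{a}
  S via S→c: +{c}
  S: {a,c}  A: {a}  B: {a}
pass 2: done
  S: {a,c}  A: {a}  B: {a}

FIRST(S) = ["a", "c"]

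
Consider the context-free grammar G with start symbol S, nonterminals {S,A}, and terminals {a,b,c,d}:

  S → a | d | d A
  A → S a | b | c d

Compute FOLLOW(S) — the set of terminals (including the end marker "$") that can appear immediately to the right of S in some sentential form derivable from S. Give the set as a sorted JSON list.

FIRST sets, iterate to fixpoint:
[1]
  A via A→b: +{b}
  A via A→c d: +{c}
  S via S→a: +{a}
  S via S→d: +{d}
  FIRST(S)={a,d}  FIRST(A)={b,c}
[2]
  A via A→S a: +{a,d}
  FIRST(S)={a,d}  FIRST(A)={a,b,c,d}
[3] (stable)
  FIRST(S)={a,d}  FIRST(A)={a,b,c,d}

FOLLOW iteration:
initialize: $ ∈ FOLLOW(S)
pass 1:
  A→S a: FOLLOW(S) ⊇ FIRST(a) = {a}; new: +{a}
  S→d A: FOLLOW(A) ⊇ FOLLOW(S) ⊇ {$,a}; new: +{$,a}
  FOLLOW[S]={$,a}  FOLLOW[A]={$,a}
pass 2: — fixpoint
  FOLLOW[S]={$,a}  FOLLOW[A]={$,a}

FOLLOW(S) = ["$", "a"]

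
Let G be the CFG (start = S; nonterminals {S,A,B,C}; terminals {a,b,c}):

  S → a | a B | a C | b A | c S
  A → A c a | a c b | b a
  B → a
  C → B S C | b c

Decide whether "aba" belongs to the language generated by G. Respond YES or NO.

CNF form of G:
  S -> T0 S | T1 B | T1 C | T2 A | a
  A -> A X3 | T1 X4 | T2 T1
  B -> a
  C -> B X5 | T2 T0
  T0 -> c
  T1 -> a
  T2 -> b
  X3 -> T0 T1
  X4 -> T0 T2
  X5 -> S C

CYK fill:
  cell(0,0) a: {B,S,T1}  orig:{B,S}
  cell(1,1) b: {T2}  orig:{}
  cell(2,2) a: {B,S,T1}  orig:{B,S}
  cell(0,1) ab: ∅
  cell(1,2) ba: {A}
  cell(0,2) aba: ∅

S ∉ T[0,2] ⇒ NO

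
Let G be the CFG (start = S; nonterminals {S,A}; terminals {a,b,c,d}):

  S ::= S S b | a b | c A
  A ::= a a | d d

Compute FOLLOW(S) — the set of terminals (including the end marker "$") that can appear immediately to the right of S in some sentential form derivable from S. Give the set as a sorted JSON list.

Compute FIRST by fixpoint:
iter 1:
  A via A→a a: +{a}
  A via A→d d: +{d}
  S via S→a b: +{a}
  S via S→c A: +{c}
  FIRST(S)={a,c}  FIRST(A)={a,d}
iter 2: (stable)
  FIRST(S)={a,c}  FIRST(A)={a,d}

FOLLOW sets:
initialize: $ ∈ FOLLOW(S)
pass 1:
  S→S S b: FOLLOW(S) ⊇ FIRST(S) = {a,c}; new: +{a,c}
  S→S S b: FOLLOW(S) ⊇ FIRST(b) = {b}; new: +{b}
  S→c A: FOLLOW(A) ⊇ FOLLOW(S) ⊇ {$,a,b,c}; new: +{$,a,b,c}
  FOLLOW[S]={$,a,b,c}  FOLLOW[A]={$,a,b,c}
pass 2: (stable)
  FOLLOW[S]={$,a,b,c}  FOLLOW[A]={$,a,b,c}

FOLLOW(S) = ["$", "a", "b", "c"]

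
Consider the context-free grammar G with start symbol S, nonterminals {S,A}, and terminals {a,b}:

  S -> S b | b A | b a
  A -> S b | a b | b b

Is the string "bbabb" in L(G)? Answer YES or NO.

CNF form of G:
  S -> S T0 | T0 A | T0 T1
  A -> S T0 | T0 T0 | T1 T0
  T0 -> b
  T1 -> a

Fill CYK table bottom-up:
  cell(0,0) b: {T0}  orig:{}
  cell(1,1) b: {T0}  orig:{}
  cell(2,2) a: {T1}  orig:{}
  cell(3,3) b: {T0}  orig:{}
  cell(4,4) b: {T0}  orig:{}
  cell(0,1) bb: {A}
  cell(1,2) ba: {S}
  cell(2,3) ab: {A}
  cell(3,4) bb: {A}
  cell(0,2) bba: ∅
  cell(1,3) bab: {A,S}
  cell(2,4) abb: ∅
  cell(0,3) bbab: {S}
  cell(1,4) babb: {A,S}
  cell(0,4) bbabb: {A,S}

S ∈ T[0,4] ⇒ YES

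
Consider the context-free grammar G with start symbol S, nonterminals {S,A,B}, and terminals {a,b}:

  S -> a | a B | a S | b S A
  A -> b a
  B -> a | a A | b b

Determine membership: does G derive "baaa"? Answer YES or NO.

CNF form of G:
  S -> T0 X2 | T1 B | T1 S | a
  A -> T0 T1
  B -> T0 T0 | T1 A | a
  T0 -> b
  T1 -> a
  X2 -> S A

CYK fill:
  T[0,0] 'b' = {T0}  orig:{}
  T[1,1] 'a' = {B,S,T1}  orig:{B,S}
  T[2,2] 'a' = {B,S,T1}  orig:{B,S}
  T[3,3] 'a' = {B,S,T1}  orig:{B,S}
  T[0,1] 'ba' = {A}
  T[1,2] 'aa' = {S}
  T[2,3] 'aa' = {S}
  T[0,2] 'baa' = ∅
  T[1,3] 'aaa' = {S}
  T[0,3] 'baaa' = ∅

S ∉ T[0,3] ⇒ NO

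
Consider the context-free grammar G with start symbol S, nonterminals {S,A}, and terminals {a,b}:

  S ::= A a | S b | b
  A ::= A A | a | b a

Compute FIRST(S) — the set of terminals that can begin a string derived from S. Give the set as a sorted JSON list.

Compute FIRST by fixpoint:
round 1:
  A via A→a: +{a}
  A via A→b a: +{b}
  S via S→A a: +{a,b}
  FIRST[S]={a,b}  FIRST[A]={a,b}
round 2: — fixpoint
  FIRST[S]={a,b}  FIRST[A]={a,b}

FIRST(S) = ["a", "b"]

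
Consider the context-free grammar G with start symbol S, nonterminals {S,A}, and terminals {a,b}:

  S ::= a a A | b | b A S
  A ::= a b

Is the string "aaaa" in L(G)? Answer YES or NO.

CNF form of G:
  S -> T0 X2 | T1 X3 | b
  A -> T0 T1
  T0 -> a
  T1 -> b
  X2 -> T0 A
  X3 -> A S

CYK table (by increasing span):
  T[0,0] 'a' = {T0}  orig:{}
  T[1,1] 'a' = {T0}  orig:{}
  T[2,2] 'a' = {T0}  orig:{}
  T[3,3] 'a' = {T0}  orig:{}
  T[0,1] 'aa' = ∅
  T[1,2] 'aa' = ∅
  T[2,3] 'aa' = ∅
  T[0,2] 'aaa' = ∅
  T[1,3] 'aaa' = ∅
  T[0,3] 'aaaa' = ∅

S ∉ T[0,3] ⇒ NO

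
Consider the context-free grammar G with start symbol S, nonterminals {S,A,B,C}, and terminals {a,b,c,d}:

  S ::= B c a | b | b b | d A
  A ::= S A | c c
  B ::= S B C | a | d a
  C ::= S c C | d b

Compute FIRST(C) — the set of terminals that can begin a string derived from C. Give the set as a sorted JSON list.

FIRST sets, iterate to fixpoint:
pass 1:
  A via A→c c: +{c}
  B via B→a: +{a}
  B via B→d a: +{d}
  C via C→d b: +{d}
  S via S→B c a: +{a,d}
  S via S→b: +{b}
  FIRST(S)={a,b,d}  FIRST(A)={c}  FIRST(B)={a,d}  FIRST(C)={d}
pass 2:
  A via A→S A: +{a,b,d}
  B via B→S B C: +{b}
  C via C→S c C: +{a,b}
  FIRST(S)={a,b,d}  FIRST(A)={a,b,c,d}  FIRST(B)={a,b,d}  FIRST(C)={a,b,d}
pass 3: done
  FIRST(S)={a,b,d}  FIRST(A)={a,b,c,d}  FIRST(B)={a,b,d}  FIRST(C)={a,b,d}

FIRST(C) = ["a", "b", "d"]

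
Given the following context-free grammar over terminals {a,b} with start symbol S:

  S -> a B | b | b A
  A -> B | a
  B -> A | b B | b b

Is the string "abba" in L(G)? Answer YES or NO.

Convert to CNF:
  S -> T0 A | T1 B | b
  A -> T0 B | T0 T0 | a
  B -> T0 B | T0 T0 | a
  T0 -> b
  T1 -> a

CYK fill:
  cell(0,0) a: {A,B,T1}  orig:{A,B}
  cell(1,1) b: {S,T0}  orig:{S}
  cell(2,2) b: {S,T0}  orig:{S}
  cell(3,3) a: {A,B,T1}  orig:{A,B}
  cell(0,1) ab: ∅
  cell(1,2) bb: {A,B}
  cell(2,3) ba: {A,B,S}
  cell(0,2) abb: {S}
  cell(1,3) bba: {A,B,S}
  cell(0,3) abba: {S}

S ∈ T[0,3] ⇒ YES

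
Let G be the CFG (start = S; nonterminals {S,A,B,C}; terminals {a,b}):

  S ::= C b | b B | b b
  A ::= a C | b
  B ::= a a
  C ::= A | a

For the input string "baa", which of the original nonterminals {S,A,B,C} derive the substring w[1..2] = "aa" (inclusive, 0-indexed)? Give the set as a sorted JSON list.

CNF form of G:
  S -> C T1 | T1 B | T1 T1
  A -> T0 C | b
  B -> T0 T0
  C -> T0 C | a | b
  T0 -> a
  T1 -> b

CYK fill, restricted to cells inside w[1..2]:
  T[1,1] 'a' = {C,T0}  orig:{C}
  T[2,2] 'a' = {C,T0}  orig:{C}
  T[1,2] 'aa' = {A,B,C}

Original NTs in T[1,2] deriving "aa": ["A", "B", "C"]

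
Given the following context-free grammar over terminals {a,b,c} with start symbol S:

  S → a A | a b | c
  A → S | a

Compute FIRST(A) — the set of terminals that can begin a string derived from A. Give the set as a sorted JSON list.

FIRST iteration:
pass 1:
  A via A→a: +{a}
  S via S→a A: +{a}
  S via S→c: +{c}
  S: {a,c}  A: {a}
pass 2:
  A via A→S: +{c}
  S: {a,c}  A: {a,c}
pass 3: (stable)
  S: {a,c}  A: {a,c}

FIRST(A) = ["a", "c"]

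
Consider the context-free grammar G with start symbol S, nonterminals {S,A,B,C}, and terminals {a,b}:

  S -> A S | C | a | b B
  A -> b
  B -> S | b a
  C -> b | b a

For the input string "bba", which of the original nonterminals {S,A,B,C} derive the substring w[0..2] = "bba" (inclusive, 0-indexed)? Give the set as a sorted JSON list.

Convert to CNF:
  S -> A S | T0 B | T0 T1 | a | b
  A -> b
  B -> A S | T0 B | T0 T1 | a | b
  C -> T0 T1 | b
  T0 -> b
  T1 -> a

Fill CYK table bottom-up (cells [i..j] with 0 ≤ i ≤ j ≤ 2 only):
  cell(0,0) b: {A,B,C,S,T0}  orig:{A,B,C,S}
  cell(1,1) b: {A,B,C,S,T0}  orig:{A,B,C,S}
  cell(2,2) a: {B,S,T1}  orig:{B,S}
  cell(0,1) bb: {B,S}
  cell(1,2) ba: {B,C,S}
  cell(0,2) bba: {B,S}

Original NTs in T[0,2] deriving "bba": ["B", "S"]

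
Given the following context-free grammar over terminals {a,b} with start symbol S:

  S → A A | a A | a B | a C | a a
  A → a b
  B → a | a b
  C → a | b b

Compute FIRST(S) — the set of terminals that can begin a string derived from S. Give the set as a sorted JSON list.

FIRST iteration:
pass 1:
  A via A→a b: +{a}
  B via B→a: +{a}
  C via C→a: +{a}
  C via C→b b: +{b}
  S via S→A A: +{a}
  FIRST[S]={a}  FIRST[A]={a}  FIRST[B]={a}  FIRST[C]={a,b}
pass 2: — fixpoint
  FIRST[S]={a}  FIRST[A]={a}  FIRST[B]={a}  FIRST[C]={a,b}

FIRST(S) = ["a"]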